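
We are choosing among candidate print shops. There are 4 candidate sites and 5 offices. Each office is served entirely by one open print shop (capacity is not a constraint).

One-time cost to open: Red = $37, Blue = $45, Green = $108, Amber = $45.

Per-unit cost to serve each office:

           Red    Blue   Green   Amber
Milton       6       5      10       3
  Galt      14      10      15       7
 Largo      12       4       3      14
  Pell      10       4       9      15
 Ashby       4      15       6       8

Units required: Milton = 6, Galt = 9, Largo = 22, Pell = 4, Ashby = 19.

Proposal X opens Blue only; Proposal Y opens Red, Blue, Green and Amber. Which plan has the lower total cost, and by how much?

Proposal X: {Blue}: Milton→Blue 5·6=30, Galt→Blue 10·9=90, Largo→Blue 4·22=88, Pell→Blue 4·4=16, Ashby→Blue 15·19=285. Service 509; fixed 45; total 554.
Proposal Y: {Red, Blue, Green, Amber}: Milton→Amber 3·6=18, Galt→Amber 7·9=63, Largo→Green 3·22=66, Pell→Blue 4·4=16, Ashby→Red 4·19=76. Service 239; fixed 235; total 474.
Difference: |554 − 474| = 80.

Proposal Y is cheaper by 80.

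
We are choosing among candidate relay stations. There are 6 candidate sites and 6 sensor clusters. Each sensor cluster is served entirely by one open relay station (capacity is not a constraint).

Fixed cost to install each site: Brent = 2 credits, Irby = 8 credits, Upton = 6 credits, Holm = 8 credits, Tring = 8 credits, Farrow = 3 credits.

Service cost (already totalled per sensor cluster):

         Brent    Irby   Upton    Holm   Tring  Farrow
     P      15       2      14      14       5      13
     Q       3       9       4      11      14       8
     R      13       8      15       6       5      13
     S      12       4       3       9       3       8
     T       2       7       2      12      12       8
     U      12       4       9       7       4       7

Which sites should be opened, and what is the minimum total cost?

For any fixed open set, each sensor cluster goes to its cheapest open site; total = fixed + service.
{Brent, Tring}: P→Tring 5, Q→Brent 3, R→Tring 5, S→Tring 3, T→Brent 2, U→Tring 4. Service 22; fixed 10; total 32.
{Brent, Irby}: P→Irby 2, Q→Brent 3, R→Irby 8, S→Irby 4, T→Brent 2, U→Irby 4. Service 23; fixed 10; total 33.
{Brent, Tring, Farrow}: service 22 + fixed 13 = 35
{Brent, Irby, Upton, Holm, Tring, Farrow}: service 19 + fixed 35 = 54
No other subset beats 32.

Open Brent and Tring; minimum total cost 32.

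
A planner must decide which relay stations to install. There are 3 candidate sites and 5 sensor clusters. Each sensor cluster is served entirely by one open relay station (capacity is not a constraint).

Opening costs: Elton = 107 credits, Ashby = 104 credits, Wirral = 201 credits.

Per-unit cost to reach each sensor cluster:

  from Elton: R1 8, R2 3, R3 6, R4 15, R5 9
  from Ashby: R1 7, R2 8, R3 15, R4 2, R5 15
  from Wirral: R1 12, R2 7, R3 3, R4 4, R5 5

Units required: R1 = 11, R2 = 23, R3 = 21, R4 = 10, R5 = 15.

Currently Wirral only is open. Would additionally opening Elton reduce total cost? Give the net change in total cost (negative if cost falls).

Current service cost with {Wirral}: 471.
Adding Elton: each sensor cluster re-picks its cheapest; new service cost 335, saving 136.
Extra fixed cost: 107. Net change = 107 − 136 = -29.
(Totals: 672 → 643.)

Yes — net change −29 (cost falls by 29).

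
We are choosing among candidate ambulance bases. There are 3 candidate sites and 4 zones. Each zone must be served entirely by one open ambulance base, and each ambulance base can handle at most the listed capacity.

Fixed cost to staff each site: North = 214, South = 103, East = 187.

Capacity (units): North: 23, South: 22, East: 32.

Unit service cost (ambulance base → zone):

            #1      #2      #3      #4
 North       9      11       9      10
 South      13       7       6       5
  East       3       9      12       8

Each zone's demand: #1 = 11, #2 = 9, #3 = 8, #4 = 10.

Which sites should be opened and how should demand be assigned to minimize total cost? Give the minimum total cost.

Open {South, East}: #1→East 3·11=33, #2→East 9·9=81, #3→South 6·8=48, #4→South 5·10=50.
Loads: South carries 18/22, East carries 20/32. Service 212; fixed 290; total 502.
Next best feasible plan costs 514.

Minimum total cost: 502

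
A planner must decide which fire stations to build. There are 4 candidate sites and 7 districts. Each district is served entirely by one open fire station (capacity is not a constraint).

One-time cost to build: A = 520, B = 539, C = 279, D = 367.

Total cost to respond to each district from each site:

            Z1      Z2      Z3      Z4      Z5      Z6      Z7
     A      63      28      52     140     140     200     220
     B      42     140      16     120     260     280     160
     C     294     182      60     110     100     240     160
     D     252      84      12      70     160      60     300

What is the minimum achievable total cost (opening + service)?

For any fixed open set, each district goes to its cheapest open site; total = fixed + service.
{D}: Z1→D 252, Z2→D 84, Z3→D 12, Z4→D 70, Z5→D 160, Z6→D 60, Z7→D 300. Service 938; fixed 367; total 1305.
{A}: service 843 + fixed 520 = 1363
{C, D}: service 738 + fixed 646 = 1384
{A, B, C, D}: service 472 + fixed 1705 = 2177
No other subset beats 1305.

Minimum total cost: 1305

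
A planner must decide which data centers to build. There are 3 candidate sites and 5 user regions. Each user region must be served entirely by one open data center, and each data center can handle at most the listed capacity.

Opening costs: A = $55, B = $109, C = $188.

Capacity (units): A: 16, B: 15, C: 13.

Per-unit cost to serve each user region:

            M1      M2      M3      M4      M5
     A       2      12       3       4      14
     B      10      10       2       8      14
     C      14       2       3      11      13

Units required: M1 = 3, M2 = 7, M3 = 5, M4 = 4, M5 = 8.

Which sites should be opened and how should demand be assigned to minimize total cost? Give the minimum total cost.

Open {A, B}: M1→A 2·3=6, M2→B 10·7=70, M3→B 2·5=10, M4→A 4·4=16, M5→A 14·8=112.
Loads: A carries 15/16, B carries 12/15. Service 214; fixed 164; total 378.
Next best feasible plan costs 383.

Minimum total cost: 378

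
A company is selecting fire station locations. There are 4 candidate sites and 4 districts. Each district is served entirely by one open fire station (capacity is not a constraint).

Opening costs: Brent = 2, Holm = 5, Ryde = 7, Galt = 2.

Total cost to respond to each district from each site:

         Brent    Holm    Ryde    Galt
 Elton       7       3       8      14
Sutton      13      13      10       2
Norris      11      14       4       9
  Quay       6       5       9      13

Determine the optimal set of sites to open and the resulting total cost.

For any fixed open set, each district goes to its cheapest open site; total = fixed + service.
{Holm, Galt}: Elton→Holm 3, Sutton→Galt 2, Norris→Galt 9, Quay→Holm 5. Service 19; fixed 7; total 26.
{Brent, Holm, Galt}: Elton→Holm 3, Sutton→Galt 2, Norris→Galt 9, Quay→Holm 5. Service 19; fixed 9; total 28.
{Brent, Galt}: Elton→Brent 7, Sutton→Galt 2, Norris→Galt 9, Quay→Brent 6. Service 24; fixed 4; total 28.
{Brent, Holm, Ryde, Galt}: service 14 + fixed 16 = 30
No other subset beats 26.

Open Holm and Galt; minimum total cost 26.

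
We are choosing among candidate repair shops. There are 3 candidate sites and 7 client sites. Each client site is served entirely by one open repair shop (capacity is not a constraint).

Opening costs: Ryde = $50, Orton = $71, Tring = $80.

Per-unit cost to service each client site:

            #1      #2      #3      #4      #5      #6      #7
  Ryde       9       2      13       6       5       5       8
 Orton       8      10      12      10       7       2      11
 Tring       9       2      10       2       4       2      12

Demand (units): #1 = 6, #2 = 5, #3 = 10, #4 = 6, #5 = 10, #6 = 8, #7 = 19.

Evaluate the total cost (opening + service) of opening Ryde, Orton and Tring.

Each client site is assigned to its cheapest site among the open ones.
{Ryde, Orton, Tring}: #1→Orton 8·6=48, #2→Ryde 2·5=10, #3→Tring 10·10=100, #4→Tring 2·6=12, #5→Tring 4·10=40, #6→Orton 2·8=16, #7→Ryde 8·19=152. Service 378; fixed 201; total 579.

Total cost: 579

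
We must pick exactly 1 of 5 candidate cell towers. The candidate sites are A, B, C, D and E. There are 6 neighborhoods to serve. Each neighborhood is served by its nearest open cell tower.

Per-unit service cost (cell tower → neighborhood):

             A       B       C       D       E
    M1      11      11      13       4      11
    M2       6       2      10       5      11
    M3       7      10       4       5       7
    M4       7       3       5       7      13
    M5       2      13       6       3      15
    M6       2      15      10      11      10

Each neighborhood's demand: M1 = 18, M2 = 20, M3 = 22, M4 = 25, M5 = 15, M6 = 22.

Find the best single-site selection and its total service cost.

With exactly 1 open, each neighborhood uses its cheapest among the chosen.
{A}: M1→A 11·18=198, M2→A 6·20=120, M3→A 7·22=154, M4→A 7·25=175, M5→A 2·15=30, M6→A 2·22=44. Service cost 721.
{D}: service cost 744
{C}: service cost 957
Among all 5 size-1 choices, {A} is lowest.

Choose A only; total service cost 721.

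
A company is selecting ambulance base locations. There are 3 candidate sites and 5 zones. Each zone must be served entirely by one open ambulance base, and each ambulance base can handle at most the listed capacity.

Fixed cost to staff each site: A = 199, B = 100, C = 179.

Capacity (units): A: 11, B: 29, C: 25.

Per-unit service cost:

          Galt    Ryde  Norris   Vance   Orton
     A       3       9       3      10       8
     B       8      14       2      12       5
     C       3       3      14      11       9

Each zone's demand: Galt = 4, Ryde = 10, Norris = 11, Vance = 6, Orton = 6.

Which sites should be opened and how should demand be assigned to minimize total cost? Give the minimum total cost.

Minimum total cost: 439

Open {B, C}: Galt→C 3·4=12, Ryde→C 3·10=30, Norris→B 2·11=22, Vance→C 11·6=66, Orton→B 5·6=30.
Loads: B carries 17/29, C carries 20/25. Service 160; fixed 279; total 439.
Next best feasible plan costs 445.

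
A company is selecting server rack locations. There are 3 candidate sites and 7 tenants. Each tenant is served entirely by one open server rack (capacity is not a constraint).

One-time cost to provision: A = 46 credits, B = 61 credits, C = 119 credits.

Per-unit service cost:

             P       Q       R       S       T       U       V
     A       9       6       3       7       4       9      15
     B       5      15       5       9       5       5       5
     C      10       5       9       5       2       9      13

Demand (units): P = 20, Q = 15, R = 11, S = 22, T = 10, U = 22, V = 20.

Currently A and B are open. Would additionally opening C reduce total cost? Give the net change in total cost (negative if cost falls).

Current service cost with {A, B}: 627.
Adding C: each tenant re-picks its cheapest; new service cost 548, saving 79.
Extra fixed cost: 119. Net change = 119 − 79 = 40.
(Totals: 734 → 774.)

No — net change +40 (cost rises by 40).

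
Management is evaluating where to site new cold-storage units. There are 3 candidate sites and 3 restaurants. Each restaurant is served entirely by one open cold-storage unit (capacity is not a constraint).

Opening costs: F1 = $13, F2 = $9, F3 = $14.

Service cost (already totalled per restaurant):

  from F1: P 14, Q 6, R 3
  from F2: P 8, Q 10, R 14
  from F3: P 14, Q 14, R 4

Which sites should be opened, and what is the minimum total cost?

For any fixed open set, each restaurant goes to its cheapest open site; total = fixed + service.
{F1}: P→F1 14, Q→F1 6, R→F1 3. Service 23; fixed 13; total 36.
{F1, F2}: service 17 + fixed 22 = 39
{F2}: P→F2 8, Q→F2 10, R→F2 14. Service 32; fixed 9; total 41.
{F1, F2, F3}: P→F2 8, Q→F1 6, R→F1 3. Service 17; fixed 36; total 53.
No other subset beats 36.

Open F1 only; minimum total cost 36.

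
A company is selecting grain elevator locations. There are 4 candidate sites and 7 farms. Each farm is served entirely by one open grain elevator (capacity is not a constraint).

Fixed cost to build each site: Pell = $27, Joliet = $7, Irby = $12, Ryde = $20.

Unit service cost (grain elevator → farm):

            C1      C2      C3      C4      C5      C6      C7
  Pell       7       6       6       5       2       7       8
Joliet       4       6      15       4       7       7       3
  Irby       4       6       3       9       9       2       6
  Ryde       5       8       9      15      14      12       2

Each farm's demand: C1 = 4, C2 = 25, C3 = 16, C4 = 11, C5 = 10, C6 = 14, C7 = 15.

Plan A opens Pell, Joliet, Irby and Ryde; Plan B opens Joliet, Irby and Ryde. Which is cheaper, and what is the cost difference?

Plan A is cheaper by 23.

Plan A: {Pell, Joliet, Irby, Ryde}: C1→Joliet 4·4=16, C2→Pell 6·25=150, C3→Irby 3·16=48, C4→Joliet 4·11=44, C5→Pell 2·10=20, C6→Irby 2·14=28, C7→Ryde 2·15=30. Service 336; fixed 66; total 402.
Plan B: {Joliet, Irby, Ryde}: C1→Joliet 4·4=16, C2→Joliet 6·25=150, C3→Irby 3·16=48, C4→Joliet 4·11=44, C5→Joliet 7·10=70, C6→Irby 2·14=28, C7→Ryde 2·15=30. Service 386; fixed 39; total 425.
Difference: |402 − 425| = 23.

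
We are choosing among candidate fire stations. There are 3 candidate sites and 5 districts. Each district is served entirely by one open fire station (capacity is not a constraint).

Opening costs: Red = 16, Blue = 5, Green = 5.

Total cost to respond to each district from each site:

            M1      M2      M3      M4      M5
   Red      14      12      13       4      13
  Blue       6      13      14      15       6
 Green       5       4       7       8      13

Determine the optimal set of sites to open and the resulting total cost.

For any fixed open set, each district goes to its cheapest open site; total = fixed + service.
{Blue, Green}: M1→Green 5, M2→Green 4, M3→Green 7, M4→Green 8, M5→Blue 6. Service 30; fixed 10; total 40.
{Green}: service 37 + fixed 5 = 42
{Red, Blue, Green}: M1→Green 5, M2→Green 4, M3→Green 7, M4→Red 4, M5→Blue 6. Service 26; fixed 26; total 52.
{Blue}: M1→Blue 6, M2→Blue 13, M3→Blue 14, M4→Blue 15, M5→Blue 6. Service 54; fixed 5; total 59.
(All 7 nonempty subsets were checked; Blue and Green is lowest.)

Open Blue and Green; minimum total cost 40.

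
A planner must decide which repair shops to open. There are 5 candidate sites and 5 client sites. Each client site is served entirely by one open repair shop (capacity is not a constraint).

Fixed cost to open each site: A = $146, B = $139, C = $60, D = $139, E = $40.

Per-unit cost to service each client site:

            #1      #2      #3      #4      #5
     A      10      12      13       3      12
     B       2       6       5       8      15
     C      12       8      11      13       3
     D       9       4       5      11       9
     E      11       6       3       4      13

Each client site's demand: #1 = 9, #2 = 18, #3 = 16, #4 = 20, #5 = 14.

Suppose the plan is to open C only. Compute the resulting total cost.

Total cost: 790

Each client site is assigned to its cheapest site among the open ones.
{C}: #1→C 12·9=108, #2→C 8·18=144, #3→C 11·16=176, #4→C 13·20=260, #5→C 3·14=42. Service 730; fixed 60; total 790.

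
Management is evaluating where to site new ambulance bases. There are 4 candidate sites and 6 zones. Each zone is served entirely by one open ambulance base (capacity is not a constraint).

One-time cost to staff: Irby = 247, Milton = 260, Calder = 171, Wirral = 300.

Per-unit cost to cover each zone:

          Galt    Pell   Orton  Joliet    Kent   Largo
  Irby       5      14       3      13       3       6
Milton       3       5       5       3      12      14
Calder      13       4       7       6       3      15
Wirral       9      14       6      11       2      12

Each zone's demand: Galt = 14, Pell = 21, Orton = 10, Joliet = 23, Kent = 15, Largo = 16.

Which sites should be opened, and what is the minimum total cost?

For any fixed open set, each zone goes to its cheapest open site; total = fixed + service.
{Irby, Calder}: Galt→Irby 5·14=70, Pell→Calder 4·21=84, Orton→Irby 3·10=30, Joliet→Calder 6·23=138, Kent→Irby 3·15=45, Largo→Irby 6·16=96. Service 463; fixed 418; total 881.
{Irby, Milton}: service 387 + fixed 507 = 894
{Milton}: service 670 + fixed 260 = 930
{Irby, Milton, Calder, Wirral}: Galt→Milton 3·14=42, Pell→Calder 4·21=84, Orton→Irby 3·10=30, Joliet→Milton 3·23=69, Kent→Wirral 2·15=30, Largo→Irby 6·16=96. Service 351; fixed 978; total 1329.
No other subset beats 881.

Open Irby and Calder; minimum total cost 881.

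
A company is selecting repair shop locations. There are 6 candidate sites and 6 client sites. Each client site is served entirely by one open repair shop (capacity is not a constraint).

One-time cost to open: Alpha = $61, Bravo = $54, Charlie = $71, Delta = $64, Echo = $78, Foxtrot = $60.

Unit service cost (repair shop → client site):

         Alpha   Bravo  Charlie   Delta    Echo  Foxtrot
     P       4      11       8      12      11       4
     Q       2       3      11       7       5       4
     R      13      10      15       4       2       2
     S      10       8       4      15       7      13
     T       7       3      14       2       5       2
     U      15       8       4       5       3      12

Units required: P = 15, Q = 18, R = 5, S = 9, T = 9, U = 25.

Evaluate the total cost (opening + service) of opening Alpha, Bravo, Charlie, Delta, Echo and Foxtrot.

Total cost: 623

Each client site is assigned to its cheapest site among the open ones.
{Alpha, Bravo, Charlie, Delta, Echo, Foxtrot}: P→Alpha 4·15=60, Q→Alpha 2·18=36, R→Echo 2·5=10, S→Charlie 4·9=36, T→Delta 2·9=18, U→Echo 3·25=75. Service 235; fixed 388; total 623.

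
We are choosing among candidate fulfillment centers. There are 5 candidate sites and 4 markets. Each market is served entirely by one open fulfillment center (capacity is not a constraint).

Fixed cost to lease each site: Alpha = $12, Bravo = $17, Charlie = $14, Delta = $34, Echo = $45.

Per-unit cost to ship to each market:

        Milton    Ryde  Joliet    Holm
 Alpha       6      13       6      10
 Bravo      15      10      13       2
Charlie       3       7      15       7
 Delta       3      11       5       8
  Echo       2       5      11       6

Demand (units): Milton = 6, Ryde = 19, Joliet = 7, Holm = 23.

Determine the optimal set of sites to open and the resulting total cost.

Open Alpha, Bravo and Echo; minimum total cost 269.

For any fixed open set, each market goes to its cheapest open site; total = fixed + service.
{Alpha, Bravo, Echo}: Milton→Echo 2·6=12, Ryde→Echo 5·19=95, Joliet→Alpha 6·7=42, Holm→Bravo 2·23=46. Service 195; fixed 74; total 269.
{Alpha, Bravo, Charlie}: service 239 + fixed 43 = 282
{Alpha, Bravo, Charlie, Echo}: service 195 + fixed 88 = 283
{Alpha, Bravo, Charlie, Delta, Echo}: service 188 + fixed 122 = 310
No other subset beats 269.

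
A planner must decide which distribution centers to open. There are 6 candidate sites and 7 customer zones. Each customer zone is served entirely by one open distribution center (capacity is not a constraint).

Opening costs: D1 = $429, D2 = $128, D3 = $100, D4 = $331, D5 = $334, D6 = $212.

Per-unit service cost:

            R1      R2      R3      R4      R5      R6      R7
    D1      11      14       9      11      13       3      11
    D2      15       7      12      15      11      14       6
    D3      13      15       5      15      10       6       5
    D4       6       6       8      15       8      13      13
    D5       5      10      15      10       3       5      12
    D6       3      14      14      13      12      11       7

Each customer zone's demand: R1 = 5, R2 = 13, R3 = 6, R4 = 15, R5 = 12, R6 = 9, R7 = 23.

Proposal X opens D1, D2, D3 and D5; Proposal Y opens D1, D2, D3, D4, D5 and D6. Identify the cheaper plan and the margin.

Proposal X: {D1, D2, D3, D5}: R1→D5 5·5=25, R2→D2 7·13=91, R3→D3 5·6=30, R4→D5 10·15=150, R5→D5 3·12=36, R6→D1 3·9=27, R7→D3 5·23=115. Service 474; fixed 991; total 1465.
Proposal Y: {D1, D2, D3, D4, D5, D6}: R1→D6 3·5=15, R2→D4 6·13=78, R3→D3 5·6=30, R4→D5 10·15=150, R5→D5 3·12=36, R6→D1 3·9=27, R7→D3 5·23=115. Service 451; fixed 1534; total 1985.
Difference: |1465 − 1985| = 520.

Proposal X is cheaper by 520.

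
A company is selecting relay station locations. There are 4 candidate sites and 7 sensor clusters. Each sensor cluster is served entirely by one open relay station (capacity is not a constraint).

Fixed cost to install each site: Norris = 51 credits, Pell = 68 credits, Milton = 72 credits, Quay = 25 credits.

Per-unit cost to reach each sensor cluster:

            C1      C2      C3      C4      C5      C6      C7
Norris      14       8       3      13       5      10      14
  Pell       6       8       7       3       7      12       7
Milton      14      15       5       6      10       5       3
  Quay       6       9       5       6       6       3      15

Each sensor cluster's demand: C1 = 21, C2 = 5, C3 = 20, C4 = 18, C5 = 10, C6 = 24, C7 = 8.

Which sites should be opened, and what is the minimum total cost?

Open Pell and Quay; minimum total cost 601.

For any fixed open set, each sensor cluster goes to its cheapest open site; total = fixed + service.
{Pell, Quay}: C1→Pell 6·21=126, C2→Pell 8·5=40, C3→Quay 5·20=100, C4→Pell 3·18=54, C5→Quay 6·10=60, C6→Quay 3·24=72, C7→Pell 7·8=56. Service 508; fixed 93; total 601.
{Norris, Pell, Quay}: C1→Pell 6·21=126, C2→Norris 8·5=40, C3→Norris 3·20=60, C4→Pell 3·18=54, C5→Norris 5·10=50, C6→Quay 3·24=72, C7→Pell 7·8=56. Service 458; fixed 144; total 602.
{Norris, Milton, Quay}: service 480 + fixed 148 = 628
{Norris, Pell, Milton, Quay}: C1→Pell 6·21=126, C2→Norris 8·5=40, C3→Norris 3·20=60, C4→Pell 3·18=54, C5→Norris 5·10=50, C6→Quay 3·24=72, C7→Milton 3·8=24. Service 426; fixed 216; total 642.
No other subset beats 601.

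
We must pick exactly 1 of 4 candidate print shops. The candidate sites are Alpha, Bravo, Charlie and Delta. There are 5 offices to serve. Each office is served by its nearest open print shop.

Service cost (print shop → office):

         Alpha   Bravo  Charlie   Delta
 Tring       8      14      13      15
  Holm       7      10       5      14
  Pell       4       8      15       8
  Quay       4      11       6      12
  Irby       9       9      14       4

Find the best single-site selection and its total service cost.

Choose Alpha only; total service cost 32.

With exactly 1 open, each office uses its cheapest among the chosen.
{Alpha}: Tring→Alpha 8, Holm→Alpha 7, Pell→Alpha 4, Quay→Alpha 4, Irby→Alpha 9. Service cost 32.
{Bravo}: service cost 52
{Charlie}: service cost 53
Among all 4 size-1 choices, {Alpha} is lowest.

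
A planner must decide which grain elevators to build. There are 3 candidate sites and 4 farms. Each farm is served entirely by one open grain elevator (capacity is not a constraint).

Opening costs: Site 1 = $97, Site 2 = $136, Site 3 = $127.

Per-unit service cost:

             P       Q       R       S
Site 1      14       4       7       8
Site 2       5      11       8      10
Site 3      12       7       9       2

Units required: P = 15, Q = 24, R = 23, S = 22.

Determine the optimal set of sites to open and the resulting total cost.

For any fixed open set, each farm goes to its cheapest open site; total = fixed + service.
{Site 1, Site 3}: P→Site 3 12·15=180, Q→Site 1 4·24=96, R→Site 1 7·23=161, S→Site 3 2·22=44. Service 481; fixed 224; total 705.
{Site 3}: service 599 + fixed 127 = 726
{Site 2, Site 3}: service 471 + fixed 263 = 734
{Site 1, Site 2, Site 3}: service 376 + fixed 360 = 736
No other subset beats 705.

Open Site 1 and Site 3; minimum total cost 705.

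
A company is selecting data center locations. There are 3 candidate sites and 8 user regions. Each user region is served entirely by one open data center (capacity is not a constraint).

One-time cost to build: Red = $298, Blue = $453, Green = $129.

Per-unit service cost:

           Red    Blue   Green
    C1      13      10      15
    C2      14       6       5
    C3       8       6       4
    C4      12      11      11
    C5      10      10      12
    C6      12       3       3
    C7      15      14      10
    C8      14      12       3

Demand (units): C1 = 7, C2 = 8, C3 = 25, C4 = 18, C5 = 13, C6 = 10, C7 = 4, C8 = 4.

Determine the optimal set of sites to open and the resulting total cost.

Open Green only; minimum total cost 810.

For any fixed open set, each user region goes to its cheapest open site; total = fixed + service.
{Green}: C1→Green 15·7=105, C2→Green 5·8=40, C3→Green 4·25=100, C4→Green 11·18=198, C5→Green 12·13=156, C6→Green 3·10=30, C7→Green 10·4=40, C8→Green 3·4=12. Service 681; fixed 129; total 810.
{Red, Green}: service 641 + fixed 427 = 1068
{Blue}: service 730 + fixed 453 = 1183
{Red, Blue, Green}: C1→Blue 10·7=70, C2→Green 5·8=40, C3→Green 4·25=100, C4→Blue 11·18=198, C5→Red 10·13=130, C6→Blue 3·10=30, C7→Green 10·4=40, C8→Green 3·4=12. Service 620; fixed 880; total 1500.
No other subset beats 810.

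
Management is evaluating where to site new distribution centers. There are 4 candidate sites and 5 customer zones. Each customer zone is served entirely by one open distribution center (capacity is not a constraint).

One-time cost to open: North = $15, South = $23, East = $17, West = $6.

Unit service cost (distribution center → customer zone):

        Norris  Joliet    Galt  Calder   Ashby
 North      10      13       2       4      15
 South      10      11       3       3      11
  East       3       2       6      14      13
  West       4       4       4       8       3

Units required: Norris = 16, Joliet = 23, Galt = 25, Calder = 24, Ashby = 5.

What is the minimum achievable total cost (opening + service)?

For any fixed open set, each customer zone goes to its cheapest open site; total = fixed + service.
{North, South, East, West}: Norris→East 3·16=48, Joliet→East 2·23=46, Galt→North 2·25=50, Calder→South 3·24=72, Ashby→West 3·5=15. Service 231; fixed 61; total 292.
{North, East, West}: service 255 + fixed 38 = 293
{South, East, West}: Norris→East 3·16=48, Joliet→East 2·23=46, Galt→South 3·25=75, Calder→South 3·24=72, Ashby→West 3·5=15. Service 256; fixed 46; total 302.
{West}: Norris→West 4·16=64, Joliet→West 4·23=92, Galt→West 4·25=100, Calder→West 8·24=192, Ashby→West 3·5=15. Service 463; fixed 6; total 469.
No other subset beats 292.

Minimum total cost: 292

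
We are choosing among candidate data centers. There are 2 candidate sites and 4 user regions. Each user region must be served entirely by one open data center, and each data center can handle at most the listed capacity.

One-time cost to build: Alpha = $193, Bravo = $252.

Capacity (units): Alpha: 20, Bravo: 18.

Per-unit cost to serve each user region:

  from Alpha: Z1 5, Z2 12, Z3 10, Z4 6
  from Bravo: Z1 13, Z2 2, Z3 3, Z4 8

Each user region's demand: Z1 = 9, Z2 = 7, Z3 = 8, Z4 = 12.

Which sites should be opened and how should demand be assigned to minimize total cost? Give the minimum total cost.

Open {Alpha, Bravo}: Z1→Bravo 13·9=117, Z2→Bravo 2·7=14, Z3→Alpha 10·8=80, Z4→Alpha 6·12=72.
Loads: Alpha carries 20/20, Bravo carries 16/18. Service 283; fixed 445; total 728.
Next best feasible plan costs 742.

Minimum total cost: 728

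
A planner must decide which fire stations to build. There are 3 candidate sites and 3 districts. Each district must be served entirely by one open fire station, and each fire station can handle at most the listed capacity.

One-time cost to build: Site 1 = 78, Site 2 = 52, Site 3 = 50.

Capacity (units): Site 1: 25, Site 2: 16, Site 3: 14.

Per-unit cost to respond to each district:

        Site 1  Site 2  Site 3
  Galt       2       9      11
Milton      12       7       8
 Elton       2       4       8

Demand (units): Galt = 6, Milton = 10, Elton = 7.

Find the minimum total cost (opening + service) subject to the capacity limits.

Minimum total cost: 224

Open {Site 1}: Galt→Site 1 2·6=12, Milton→Site 1 12·10=120, Elton→Site 1 2·7=14.
Loads: Site 1 carries 23/25. Service 146; fixed 78; total 224.
Next best feasible plan costs 226.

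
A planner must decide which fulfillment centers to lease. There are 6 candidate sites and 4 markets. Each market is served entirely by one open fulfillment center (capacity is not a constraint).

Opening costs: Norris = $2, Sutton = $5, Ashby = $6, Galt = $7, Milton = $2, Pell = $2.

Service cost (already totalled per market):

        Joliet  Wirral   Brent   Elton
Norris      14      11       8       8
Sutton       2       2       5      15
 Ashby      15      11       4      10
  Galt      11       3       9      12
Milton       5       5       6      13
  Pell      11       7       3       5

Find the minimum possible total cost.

Minimum total cost: 19

For any fixed open set, each market goes to its cheapest open site; total = fixed + service.
{Sutton, Pell}: Joliet→Sutton 2, Wirral→Sutton 2, Brent→Pell 3, Elton→Pell 5. Service 12; fixed 7; total 19.
{Norris, Sutton, Pell}: Joliet→Sutton 2, Wirral→Sutton 2, Brent→Pell 3, Elton→Pell 5. Service 12; fixed 9; total 21.
{Sutton, Milton, Pell}: service 12 + fixed 9 = 21
{Norris, Sutton, Ashby, Galt, Milton, Pell}: service 12 + fixed 24 = 36
No other subset beats 19.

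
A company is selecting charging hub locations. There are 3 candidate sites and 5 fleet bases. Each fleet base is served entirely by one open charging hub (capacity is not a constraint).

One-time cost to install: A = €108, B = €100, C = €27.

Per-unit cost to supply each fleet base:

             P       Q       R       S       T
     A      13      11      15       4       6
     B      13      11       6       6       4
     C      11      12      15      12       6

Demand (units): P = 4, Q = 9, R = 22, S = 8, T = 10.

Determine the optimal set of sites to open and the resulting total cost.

For any fixed open set, each fleet base goes to its cheapest open site; total = fixed + service.
{B}: P→B 13·4=52, Q→B 11·9=99, R→B 6·22=132, S→B 6·8=48, T→B 4·10=40. Service 371; fixed 100; total 471.
{B, C}: P→C 11·4=44, Q→B 11·9=99, R→B 6·22=132, S→B 6·8=48, T→B 4·10=40. Service 363; fixed 127; total 490.
{A, B}: service 355 + fixed 208 = 563
{A, B, C}: P→C 11·4=44, Q→A 11·9=99, R→B 6·22=132, S→A 4·8=32, T→B 4·10=40. Service 347; fixed 235; total 582.
No other subset beats 471.

Open B only; minimum total cost 471.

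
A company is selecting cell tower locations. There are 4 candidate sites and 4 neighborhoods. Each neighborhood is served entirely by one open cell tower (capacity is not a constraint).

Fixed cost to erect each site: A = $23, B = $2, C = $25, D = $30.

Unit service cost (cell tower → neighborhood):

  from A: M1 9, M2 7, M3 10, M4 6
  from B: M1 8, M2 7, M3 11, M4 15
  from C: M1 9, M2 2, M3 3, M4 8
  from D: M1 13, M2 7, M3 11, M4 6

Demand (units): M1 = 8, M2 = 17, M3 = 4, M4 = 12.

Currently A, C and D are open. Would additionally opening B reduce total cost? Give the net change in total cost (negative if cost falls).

Current service cost with {A, C, D}: 190.
Adding B: each neighborhood re-picks its cheapest; new service cost 182, saving 8.
Extra fixed cost: 2. Net change = 2 − 8 = -6.
(Totals: 268 → 262.)

Yes — net change −6 (cost falls by 6).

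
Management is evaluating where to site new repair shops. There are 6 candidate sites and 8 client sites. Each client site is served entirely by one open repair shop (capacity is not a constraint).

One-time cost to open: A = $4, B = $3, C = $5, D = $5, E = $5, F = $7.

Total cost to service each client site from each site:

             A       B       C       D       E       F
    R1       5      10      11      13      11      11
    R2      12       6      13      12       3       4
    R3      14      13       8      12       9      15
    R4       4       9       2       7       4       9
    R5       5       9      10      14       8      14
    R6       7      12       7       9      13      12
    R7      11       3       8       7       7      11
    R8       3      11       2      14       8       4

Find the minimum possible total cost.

Minimum total cost: 50

For any fixed open set, each client site goes to its cheapest open site; total = fixed + service.
{A, B, C}: R1→A 5, R2→B 6, R3→C 8, R4→C 2, R5→A 5, R6→A 7, R7→B 3, R8→C 2. Service 38; fixed 12; total 50.
{A, B, E}: R1→A 5, R2→E 3, R3→E 9, R4→A 4, R5→A 5, R6→A 7, R7→B 3, R8→A 3. Service 39; fixed 12; total 51.
{A, B, C, E}: service 35 + fixed 17 = 52
{A, B, C, D, E, F}: service 35 + fixed 29 = 64
No other subset beats 50.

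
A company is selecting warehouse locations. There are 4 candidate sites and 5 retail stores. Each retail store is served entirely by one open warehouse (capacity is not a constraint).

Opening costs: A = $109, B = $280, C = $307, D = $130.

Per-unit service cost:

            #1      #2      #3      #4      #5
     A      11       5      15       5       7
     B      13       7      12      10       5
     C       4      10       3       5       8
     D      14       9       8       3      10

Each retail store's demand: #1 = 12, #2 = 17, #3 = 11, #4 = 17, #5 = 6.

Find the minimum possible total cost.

Minimum total cost: 618

For any fixed open set, each retail store goes to its cheapest open site; total = fixed + service.
{A}: #1→A 11·12=132, #2→A 5·17=85, #3→A 15·11=165, #4→A 5·17=85, #5→A 7·6=42. Service 509; fixed 109; total 618.
{A, D}: #1→A 11·12=132, #2→A 5·17=85, #3→D 8·11=88, #4→D 3·17=51, #5→A 7·6=42. Service 398; fixed 239; total 637.
{D}: #1→D 14·12=168, #2→D 9·17=153, #3→D 8·11=88, #4→D 3·17=51, #5→D 10·6=60. Service 520; fixed 130; total 650.
{A, B, C, D}: service 247 + fixed 826 = 1073
No other subset beats 618.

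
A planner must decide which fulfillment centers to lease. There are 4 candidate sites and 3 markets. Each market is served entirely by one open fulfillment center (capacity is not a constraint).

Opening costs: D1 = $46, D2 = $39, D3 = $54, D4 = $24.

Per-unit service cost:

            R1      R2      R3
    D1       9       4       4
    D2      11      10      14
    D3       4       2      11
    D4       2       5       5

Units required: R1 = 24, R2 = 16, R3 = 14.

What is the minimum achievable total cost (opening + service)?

For any fixed open set, each market goes to its cheapest open site; total = fixed + service.
{D4}: R1→D4 2·24=48, R2→D4 5·16=80, R3→D4 5·14=70. Service 198; fixed 24; total 222.
{D3, D4}: R1→D4 2·24=48, R2→D3 2·16=32, R3→D4 5·14=70. Service 150; fixed 78; total 228.
{D1, D4}: service 168 + fixed 70 = 238
{D1, D2, D3, D4}: R1→D4 2·24=48, R2→D3 2·16=32, R3→D1 4·14=56. Service 136; fixed 163; total 299.
No other subset beats 222.

Minimum total cost: 222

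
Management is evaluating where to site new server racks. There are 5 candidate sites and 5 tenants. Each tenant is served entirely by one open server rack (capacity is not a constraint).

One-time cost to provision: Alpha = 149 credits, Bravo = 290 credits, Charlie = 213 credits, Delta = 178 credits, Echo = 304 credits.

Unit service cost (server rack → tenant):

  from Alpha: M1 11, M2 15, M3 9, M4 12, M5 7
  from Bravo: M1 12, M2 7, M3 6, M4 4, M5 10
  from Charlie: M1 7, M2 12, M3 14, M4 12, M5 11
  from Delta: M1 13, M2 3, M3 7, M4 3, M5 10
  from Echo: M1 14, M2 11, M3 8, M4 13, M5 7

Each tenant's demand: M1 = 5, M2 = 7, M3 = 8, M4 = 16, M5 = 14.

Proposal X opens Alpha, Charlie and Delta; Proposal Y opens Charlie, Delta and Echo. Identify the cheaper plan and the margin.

Proposal X: {Alpha, Charlie, Delta}: M1→Charlie 7·5=35, M2→Delta 3·7=21, M3→Delta 7·8=56, M4→Delta 3·16=48, M5→Alpha 7·14=98. Service 258; fixed 540; total 798.
Proposal Y: {Charlie, Delta, Echo}: M1→Charlie 7·5=35, M2→Delta 3·7=21, M3→Delta 7·8=56, M4→Delta 3·16=48, M5→Echo 7·14=98. Service 258; fixed 695; total 953.
Difference: |798 − 953| = 155.

Proposal X is cheaper by 155.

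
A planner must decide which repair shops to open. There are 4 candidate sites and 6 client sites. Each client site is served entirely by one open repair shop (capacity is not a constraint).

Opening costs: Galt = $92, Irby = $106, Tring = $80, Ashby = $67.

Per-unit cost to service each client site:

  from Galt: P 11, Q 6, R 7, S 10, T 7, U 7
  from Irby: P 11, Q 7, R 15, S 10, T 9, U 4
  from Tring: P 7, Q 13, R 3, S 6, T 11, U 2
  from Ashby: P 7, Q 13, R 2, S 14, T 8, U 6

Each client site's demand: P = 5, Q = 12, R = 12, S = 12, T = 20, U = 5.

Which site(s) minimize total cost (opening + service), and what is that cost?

Open Galt and Tring; minimum total cost 537.

For any fixed open set, each client site goes to its cheapest open site; total = fixed + service.
{Galt, Tring}: P→Tring 7·5=35, Q→Galt 6·12=72, R→Tring 3·12=36, S→Tring 6·12=72, T→Galt 7·20=140, U→Tring 2·5=10. Service 365; fixed 172; total 537.
{Galt, Ashby}: P→Ashby 7·5=35, Q→Galt 6·12=72, R→Ashby 2·12=24, S→Galt 10·12=120, T→Galt 7·20=140, U→Ashby 6·5=30. Service 421; fixed 159; total 580.
{Galt, Tring, Ashby}: service 353 + fixed 239 = 592
{Galt, Irby, Tring, Ashby}: service 353 + fixed 345 = 698
No other subset beats 537.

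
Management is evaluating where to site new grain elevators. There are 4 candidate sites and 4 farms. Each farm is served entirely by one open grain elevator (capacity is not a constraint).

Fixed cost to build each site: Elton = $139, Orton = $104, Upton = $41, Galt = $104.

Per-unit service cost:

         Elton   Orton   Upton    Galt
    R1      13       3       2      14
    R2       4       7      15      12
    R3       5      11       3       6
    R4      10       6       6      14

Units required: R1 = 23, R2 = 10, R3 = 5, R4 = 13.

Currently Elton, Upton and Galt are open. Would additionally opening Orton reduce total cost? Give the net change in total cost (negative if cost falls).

Current service cost with {Elton, Upton, Galt}: 179.
Adding Orton: each farm re-picks its cheapest; new service cost 179, saving 0.
Extra fixed cost: 104. Net change = 104 − 0 = 104.
(Totals: 463 → 567.)

No — net change +104 (cost rises by 104).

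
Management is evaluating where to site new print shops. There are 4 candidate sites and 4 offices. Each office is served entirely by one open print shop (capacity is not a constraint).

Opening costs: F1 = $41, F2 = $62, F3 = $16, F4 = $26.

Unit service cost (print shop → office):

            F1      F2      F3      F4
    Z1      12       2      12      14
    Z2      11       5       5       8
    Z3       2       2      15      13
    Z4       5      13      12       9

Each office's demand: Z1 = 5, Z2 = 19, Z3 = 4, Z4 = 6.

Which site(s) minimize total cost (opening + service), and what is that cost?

For any fixed open set, each office goes to its cheapest open site; total = fixed + service.
{F1, F2}: Z1→F2 2·5=10, Z2→F2 5·19=95, Z3→F1 2·4=8, Z4→F1 5·6=30. Service 143; fixed 103; total 246.
{F1, F3}: Z1→F1 12·5=60, Z2→F3 5·19=95, Z3→F1 2·4=8, Z4→F1 5·6=30. Service 193; fixed 57; total 250.
{F2}: service 191 + fixed 62 = 253
{F1, F2, F3, F4}: service 143 + fixed 145 = 288
(All 15 nonempty subsets were checked; F1 and F2 is lowest.)

Open F1 and F2; minimum total cost 246.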